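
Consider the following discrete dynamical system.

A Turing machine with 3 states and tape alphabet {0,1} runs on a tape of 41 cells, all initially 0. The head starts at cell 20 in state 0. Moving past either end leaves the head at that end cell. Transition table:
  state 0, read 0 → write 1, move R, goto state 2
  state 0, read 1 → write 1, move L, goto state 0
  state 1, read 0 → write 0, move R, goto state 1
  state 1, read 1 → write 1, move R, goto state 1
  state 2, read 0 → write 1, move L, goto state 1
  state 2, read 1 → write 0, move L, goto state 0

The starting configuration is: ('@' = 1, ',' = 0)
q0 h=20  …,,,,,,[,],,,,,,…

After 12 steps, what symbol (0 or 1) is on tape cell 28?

[0] q0 h=20  …,,,,,,[,],,,,,,…
[1] q2 h=21  …,,,,,@[,],,,,,,…
[2] q1 h=20  …,,,,,,[@]@,,,,,…
[3] q1 h=21  …,,,,,@[@],,,,,,…
[4] q1 h=22  …,,,,@@[,],,,,,,…
[5] q1 h=23  …,,,@@,[,],,,,,,…
[6] q1 h=24  …,,@@,,[,],,,,,,…
[7] q1 h=25  …,@@,,,[,],,,,,,…
[8] q1 h=26  …@@,,,,[,],,,,,,…
[9] q1 h=27  …@,,,,,[,],,,,,,…
[10] q1 h=28  …,,,,,,[,],,,,,,…
[11] q1 h=29  …,,,,,,[,],,,,,,…
[12] q1 h=30  …,,,,,,[,],,,,,,…

0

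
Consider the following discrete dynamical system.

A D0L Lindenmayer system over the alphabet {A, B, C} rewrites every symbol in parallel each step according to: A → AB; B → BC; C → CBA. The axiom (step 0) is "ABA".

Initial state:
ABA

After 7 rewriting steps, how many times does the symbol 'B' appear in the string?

t=0: ABA
t=1: ABBCAB
t=2: ABBCBCCBAABBC
t=3: ABBCBCCBABCCBACBABCABABBCBCCBA
t=4: ABBCBCCBABCCBACBABCABBCCBACBABCABCBABCABBCCBAABBCABBCBCCBABCCBACBABCAB
t=5: ABBCBCCBABCCBACBABCABBCCBACBABCABCBABCABBCCBAABBCBCCBACBAB…ABBCBCCBAABBCBCCBABCCBACBABCABBCCBACBABCABCBABCABBCCBAABBC  (len 163)
t=6: ABBCBCCBABCCBACBABCABBCCBACBABCABCBABCABBCCBAABBCBCCBACBAB…ABCABCBABCABBCCBAABBCCBABCABBCCBAABBCBCCBACBABCABABBCBCCBA  (len 379)
t=7: ABBCBCCBABCCBACBABCABBCCBACBABCABCBABCABBCCBAABBCBCCBACBAB…ABBCBCCBABCCBACBABCABCBABCABBCCBAABBCABBCBCCBABCCBACBABCAB  (len 881)

379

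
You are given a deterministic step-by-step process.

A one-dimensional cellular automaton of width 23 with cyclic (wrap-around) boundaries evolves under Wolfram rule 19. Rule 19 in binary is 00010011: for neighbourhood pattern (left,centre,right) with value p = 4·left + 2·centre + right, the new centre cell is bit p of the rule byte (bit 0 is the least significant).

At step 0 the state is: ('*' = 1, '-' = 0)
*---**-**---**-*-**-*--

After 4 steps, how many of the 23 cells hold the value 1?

0) *---**-**---**-*-**-*--
1) -***-----***---------**
2) ----*****---*********--
3) ****-----***---------**
4) ----*****---*********--

14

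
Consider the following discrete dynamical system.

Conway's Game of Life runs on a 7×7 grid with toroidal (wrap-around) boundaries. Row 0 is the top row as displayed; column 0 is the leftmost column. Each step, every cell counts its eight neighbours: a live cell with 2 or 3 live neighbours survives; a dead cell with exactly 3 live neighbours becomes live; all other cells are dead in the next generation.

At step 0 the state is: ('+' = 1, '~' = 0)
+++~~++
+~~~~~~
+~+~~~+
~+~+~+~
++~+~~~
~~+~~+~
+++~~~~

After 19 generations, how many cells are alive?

22

gen 0: +++~~++
+~~~~~~
+~+~~~+
~+~+~+~
++~+~~~
~~+~~+~
+++~~~~
gen 1: ~~+~~~~
~~+~~+~
+~+~~~+
~~~++~~
++~+~~+
~~~+~~+
~~~+~+~
gen 2: ~~+++~~
~~++~~+
~++~+++
~~~+++~
+~~+~++
~~~+~++
~~+++~~
gen 3: ~+~~~+~
+~~~~~+
++~~~~+
~+~~~~~
+~++~~~
+~~~~~~
~~~~~~~
gen 4: +~~~~~+
~~~~~+~
~+~~~~+
~~~~~~+
+~+~~~~
~+~~~~~
~~~~~~~
gen 5: ~~~~~~+
~~~~~+~
+~~~~++
~+~~~~+
++~~~~~
~+~~~~~
+~~~~~~
gen 6: ~~~~~~+
+~~~~+~
+~~~~+~
~+~~~+~
~++~~~~
~+~~~~~
+~~~~~~
gen 7: +~~~~~+
+~~~~+~
++~~++~
+++~~~+
+++~~~~
+++~~~~
+~~~~~~
gen 8: ++~~~~~
~~~~++~
~~+~++~
~~~+~+~
~~~+~~~
~~+~~~+
~~~~~~~
gen 9: ~~~~~~~
~+~++++
~~~~~~+
~~++~+~
~~+++~~
~~~~~~~
++~~~~~
gen 10: ~++~+++
+~~~+++
+~~~~~+
~~+~~+~
~~+~+~~
~+++~~~
~~~~~~~
gen 11: ~+~++~~
~~~++~~
++~~+~~
~+~+~++
~~~~+~~
~+++~~~
+~~~++~
gen 12: ~~+~~~~
++~~~+~
++~~~~+
~+++~++
++~~++~
~+++~+~
+~~~~+~
gen 13: +~~~~~~
~~+~~~~
~~~~+~~
~~~+~~~
~~~~~~~
~~++~+~
~~~++~+
gen 14: ~~~+~~~
~~~~~~~
~~~+~~~
~~~~~~~
~~+++~~
~~++~+~
~~+++++
gen 15: ~~++~+~
~~~~~~~
~~~~~~~
~~+~+~~
~~+~+~~
~+~~~~+
~~~~~++
gen 16: ~~~~+++
~~~~~~~
~~~~~~~
~~~~~~~
~++~~+~
+~~~~~+
+~+~+++
gen 17: +~~++~~
~~~~~+~
~~~~~~~
~~~~~~~
++~~~~+
~~+++~~
~+~++~~
gen 18: ~~++~+~
~~~~+~~
~~~~~~~
+~~~~~~
++++~~~
~~~~++~
~+~~~+~
gen 19: ~~++~+~
~~~++~~
~~~~~~~
+~+~~~~
+++++~+
+~~++++
~~++~++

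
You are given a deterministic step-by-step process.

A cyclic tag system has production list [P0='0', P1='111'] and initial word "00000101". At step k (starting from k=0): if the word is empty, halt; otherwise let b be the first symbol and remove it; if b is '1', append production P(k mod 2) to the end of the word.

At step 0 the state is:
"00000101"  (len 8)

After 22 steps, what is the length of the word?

18

gen 0: "00000101"  (len 8)
gen 1: "0000101"  (len 7)
gen 2: "000101"  (len 6)
gen 3: "00101"  (len 5)
gen 4: "0101"  (len 4)
gen 5: "101"  (len 3)
gen 6: "01111"  (len 5)
gen 7: "1111"  (len 4)
gen 8: "111111"  (len 6)
gen 9: "111110"  (len 6)
gen 10: "11110111"  (len 8)
gen 11: "11101110"  (len 8)
gen 12: "1101110111"  (len 10)
gen 13: "1011101110"  (len 10)
gen 14: "011101110111"  (len 12)
gen 15: "11101110111"  (len 11)
gen 16: "1101110111111"  (len 13)
gen 17: "1011101111110"  (len 13)
gen 18: "011101111110111"  (len 15)
gen 19: "11101111110111"  (len 14)
gen 20: "1101111110111111"  (len 16)
gen 21: "1011111101111110"  (len 16)
gen 22: "011111101111110111"  (len 18)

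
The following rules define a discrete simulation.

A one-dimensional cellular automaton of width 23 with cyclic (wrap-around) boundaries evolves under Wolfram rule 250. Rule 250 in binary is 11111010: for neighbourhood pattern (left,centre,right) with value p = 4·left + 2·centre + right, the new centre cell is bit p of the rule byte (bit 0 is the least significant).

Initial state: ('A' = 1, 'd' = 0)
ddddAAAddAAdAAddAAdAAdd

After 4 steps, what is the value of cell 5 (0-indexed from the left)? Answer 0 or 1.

1

[0] ddddAAAddAAdAAddAAdAAdd
[1] dddAAAAAAAAAAAAAAAAAAAd
[2] ddAAAAAAAAAAAAAAAAAAAAA
[3] AAAAAAAAAAAAAAAAAAAAAAA
[4] AAAAAAAAAAAAAAAAAAAAAAA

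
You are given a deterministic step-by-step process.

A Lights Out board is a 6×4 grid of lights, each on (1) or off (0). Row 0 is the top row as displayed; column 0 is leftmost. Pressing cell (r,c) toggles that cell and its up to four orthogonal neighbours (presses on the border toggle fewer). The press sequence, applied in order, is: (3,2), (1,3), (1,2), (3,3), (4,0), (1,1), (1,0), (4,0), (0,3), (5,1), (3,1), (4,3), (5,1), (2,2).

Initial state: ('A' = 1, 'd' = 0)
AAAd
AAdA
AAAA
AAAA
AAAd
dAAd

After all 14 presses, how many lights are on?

k=0  AAAd
AAdA
AAAA
AAAA
AAAd
dAAd
k=1  AAAd
AAdA
AAdA
Addd
AAdd
dAAd
k=2  AAAA
AAAd
AAdd
Addd
AAdd
dAAd
k=3  AAdA
AddA
AAAd
Addd
AAdd
dAAd
k=4  AAdA
AddA
AAAA
AdAA
AAdA
dAAd
k=5  AAdA
AddA
AAAA
ddAA
dddA
AAAd
k=6  AddA
dAAA
AdAA
ddAA
dddA
AAAd
k=7  dddA
AdAA
ddAA
ddAA
dddA
AAAd
k=8  dddA
AdAA
ddAA
AdAA
AAdA
dAAd
k=9  ddAd
AdAd
ddAA
AdAA
AAdA
dAAd
k=10  ddAd
AdAd
ddAA
AdAA
AddA
Addd
k=11  ddAd
AdAd
dAAA
dAdA
AAdA
Addd
k=12  ddAd
AdAd
dAAA
dAdd
AAAd
AddA
k=13  ddAd
AdAd
dAAA
dAdd
AdAd
dAAA
k=14  ddAd
Addd
dddd
dAAd
AdAd
dAAA

9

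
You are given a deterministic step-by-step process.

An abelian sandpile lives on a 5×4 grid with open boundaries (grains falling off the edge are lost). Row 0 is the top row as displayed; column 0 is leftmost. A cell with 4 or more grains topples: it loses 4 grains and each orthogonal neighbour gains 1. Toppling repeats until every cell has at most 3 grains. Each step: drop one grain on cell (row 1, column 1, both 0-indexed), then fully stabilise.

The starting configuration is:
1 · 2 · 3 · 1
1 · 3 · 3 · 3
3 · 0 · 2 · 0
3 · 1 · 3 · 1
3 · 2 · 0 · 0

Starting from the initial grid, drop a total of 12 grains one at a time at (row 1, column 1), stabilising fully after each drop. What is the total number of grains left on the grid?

33

gen 0: 1 · 2 · 3 · 1
1 · 3 · 3 · 3
3 · 0 · 2 · 0
3 · 1 · 3 · 1
3 · 2 · 0 · 0
gen 1: 2 · 0 · 1 · 3
2 · 2 · 2 · 0
3 · 1 · 3 · 1
3 · 1 · 3 · 1
3 · 2 · 0 · 0
gen 2: 2 · 0 · 1 · 3
2 · 3 · 2 · 0
3 · 1 · 3 · 1
3 · 1 · 3 · 1
3 · 2 · 0 · 0
gen 3: 2 · 1 · 1 · 3
3 · 0 · 3 · 0
3 · 2 · 3 · 1
3 · 1 · 3 · 1
3 · 2 · 0 · 0
gen 4: 2 · 1 · 1 · 3
3 · 1 · 3 · 0
3 · 2 · 3 · 1
3 · 1 · 3 · 1
3 · 2 · 0 · 0
gen 5: 2 · 1 · 1 · 3
3 · 2 · 3 · 0
3 · 2 · 3 · 1
3 · 1 · 3 · 1
3 · 2 · 0 · 0
gen 6: 2 · 1 · 1 · 3
3 · 3 · 3 · 0
3 · 2 · 3 · 1
3 · 1 · 3 · 1
3 · 2 · 0 · 0
gen 7: 3 · 2 · 2 · 3
1 · 3 · 1 · 1
2 · 2 · 2 · 2
2 · 1 · 1 · 2
1 · 0 · 2 · 0
gen 8: 3 · 3 · 2 · 3
2 · 0 · 2 · 1
2 · 3 · 2 · 2
2 · 1 · 1 · 2
1 · 0 · 2 · 0
gen 9: 3 · 3 · 2 · 3
2 · 1 · 2 · 1
2 · 3 · 2 · 2
2 · 1 · 1 · 2
1 · 0 · 2 · 0
gen 10: 3 · 3 · 2 · 3
2 · 2 · 2 · 1
2 · 3 · 2 · 2
2 · 1 · 1 · 2
1 · 0 · 2 · 0
gen 11: 3 · 3 · 2 · 3
2 · 3 · 2 · 1
2 · 3 · 2 · 2
2 · 1 · 1 · 2
1 · 0 · 2 · 0
gen 12: 1 · 1 · 3 · 3
1 · 3 · 3 · 1
0 · 1 · 3 · 2
3 · 2 · 1 · 2
1 · 0 · 2 · 0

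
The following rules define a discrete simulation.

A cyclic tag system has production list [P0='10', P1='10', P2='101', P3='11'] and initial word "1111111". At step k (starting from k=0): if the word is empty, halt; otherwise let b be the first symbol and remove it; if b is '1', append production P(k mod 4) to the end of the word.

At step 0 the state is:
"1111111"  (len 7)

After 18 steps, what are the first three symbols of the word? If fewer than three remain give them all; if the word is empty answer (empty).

gen 0: "1111111"  (len 7)
gen 1: "11111110"  (len 8)
gen 2: "111111010"  (len 9)
gen 3: "11111010101"  (len 11)
gen 4: "111101010111"  (len 12)
gen 5: "1110101011110"  (len 13)
gen 6: "11010101111010"  (len 14)
gen 7: "1010101111010101"  (len 16)
gen 8: "01010111101010111"  (len 17)
gen 9: "1010111101010111"  (len 16)
gen 10: "01011110101011110"  (len 17)
gen 11: "1011110101011110"  (len 16)
gen 12: "01111010101111011"  (len 17)
gen 13: "1111010101111011"  (len 16)
gen 14: "11101010111101110"  (len 17)
gen 15: "1101010111101110101"  (len 19)
gen 16: "10101011110111010111"  (len 20)
gen 17: "010101111011101011110"  (len 21)
gen 18: "10101111011101011110"  (len 20)

101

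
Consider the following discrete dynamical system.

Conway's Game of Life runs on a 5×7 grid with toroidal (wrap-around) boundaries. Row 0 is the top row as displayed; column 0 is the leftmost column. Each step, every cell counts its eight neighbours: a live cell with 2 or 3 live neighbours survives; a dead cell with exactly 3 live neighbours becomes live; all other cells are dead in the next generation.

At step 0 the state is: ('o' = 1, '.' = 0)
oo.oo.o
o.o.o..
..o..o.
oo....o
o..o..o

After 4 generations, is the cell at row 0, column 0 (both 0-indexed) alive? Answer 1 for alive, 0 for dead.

1

[0] oo.oo.o
o.o.o..
..o..o.
oo....o
o..o..o
[1] ....o..
o.o.o..
..oo.o.
.oo..o.
...oo..
[2] ....oo.
.oo.oo.
.....oo
.o...o.
..oooo.
[3] .o....o
...o...
ooo...o
..oo...
..oo..o
[4] o..o...
......o
oo.....
......o
oo.o...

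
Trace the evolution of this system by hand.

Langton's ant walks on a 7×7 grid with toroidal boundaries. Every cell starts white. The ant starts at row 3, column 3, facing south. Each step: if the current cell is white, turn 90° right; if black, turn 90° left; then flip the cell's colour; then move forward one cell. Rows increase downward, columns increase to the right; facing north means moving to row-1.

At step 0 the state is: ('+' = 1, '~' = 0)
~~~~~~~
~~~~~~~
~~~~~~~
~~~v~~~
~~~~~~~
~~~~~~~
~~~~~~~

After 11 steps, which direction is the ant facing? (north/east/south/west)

east

step 0: ~~~~~~~
~~~~~~~
~~~~~~~
~~~v~~~
~~~~~~~
~~~~~~~
~~~~~~~
step 1: ~~~~~~~
~~~~~~~
~~~~~~~
~~<+~~~
~~~~~~~
~~~~~~~
~~~~~~~
step 2: ~~~~~~~
~~~~~~~
~~^~~~~
~~++~~~
~~~~~~~
~~~~~~~
~~~~~~~
step 3: ~~~~~~~
~~~~~~~
~~+>~~~
~~++~~~
~~~~~~~
~~~~~~~
~~~~~~~
step 4: ~~~~~~~
~~~~~~~
~~++~~~
~~+v~~~
~~~~~~~
~~~~~~~
~~~~~~~
step 5: ~~~~~~~
~~~~~~~
~~++~~~
~~+~>~~
~~~~~~~
~~~~~~~
~~~~~~~
step 6: ~~~~~~~
~~~~~~~
~~++~~~
~~+~+~~
~~~~v~~
~~~~~~~
~~~~~~~
step 7: ~~~~~~~
~~~~~~~
~~++~~~
~~+~+~~
~~~<+~~
~~~~~~~
~~~~~~~
step 8: ~~~~~~~
~~~~~~~
~~++~~~
~~+^+~~
~~~++~~
~~~~~~~
~~~~~~~
step 9: ~~~~~~~
~~~~~~~
~~++~~~
~~++>~~
~~~++~~
~~~~~~~
~~~~~~~
step 10: ~~~~~~~
~~~~~~~
~~++^~~
~~++~~~
~~~++~~
~~~~~~~
~~~~~~~
step 11: ~~~~~~~
~~~~~~~
~~+++>~
~~++~~~
~~~++~~
~~~~~~~
~~~~~~~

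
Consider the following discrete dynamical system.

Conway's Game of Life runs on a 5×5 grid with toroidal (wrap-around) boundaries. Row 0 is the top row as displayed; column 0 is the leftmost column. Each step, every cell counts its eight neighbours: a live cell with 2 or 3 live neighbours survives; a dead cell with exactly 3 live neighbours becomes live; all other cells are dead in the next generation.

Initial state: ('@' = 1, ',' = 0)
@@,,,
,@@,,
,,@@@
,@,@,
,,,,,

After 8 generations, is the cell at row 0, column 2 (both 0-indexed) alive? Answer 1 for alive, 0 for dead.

1

[0] @@,,,
,@@,,
,,@@@
,@,@,
,,,,,
[1] @@@,,
,,,,@
@,,,@
,,,@@
@@@,,
[2] ,,@@@
,,,@@
@,,,,
,,@@,
,,,,,
[3] ,,@,@
@,@,,
,,@,,
,,,,,
,,,,@
[4] @@,,@
,,@,,
,@,,,
,,,,,
,,,@,
[5] @@@@@
,,@,,
,,,,,
,,,,,
@,,,@
[6] ,,@,,
@,@,@
,,,,,
,,,,,
,,@,,
[7] ,,@,,
,@,@,
,,,,,
,,,,,
,,,,,
[8] ,,@,,
,,@,,
,,,,,
,,,,,
,,,,,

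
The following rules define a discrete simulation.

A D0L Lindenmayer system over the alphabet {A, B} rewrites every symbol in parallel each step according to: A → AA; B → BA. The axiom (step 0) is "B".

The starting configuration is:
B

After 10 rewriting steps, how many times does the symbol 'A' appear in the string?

1023

k=0  B
k=1  BA
k=2  BAAA
k=3  BAAAAAAA
k=4  BAAAAAAAAAAAAAAA
k=5  BAAAAAAAAAAAAAAAAAAAAAAAAAAAAAAA
k=6  BAAAAAAAAAAAAAAAAAAAAAAAAAAAAAAAAAAAAAAAAAAAAAAAAAAAAAAAAAAAAAAA
k=7  BAAAAAAAAAAAAAAAAAAAAAAAAAAAAAAAAAAAAAAAAAAAAAAAAAAAAAAAAA…AAAAAAAAAAAAAAAAAAAAAAAAAAAAAAAAAAAAAAAAAAAAAAAAAAAAAAAAAA  (len 128)
k=8  BAAAAAAAAAAAAAAAAAAAAAAAAAAAAAAAAAAAAAAAAAAAAAAAAAAAAAAAAA…AAAAAAAAAAAAAAAAAAAAAAAAAAAAAAAAAAAAAAAAAAAAAAAAAAAAAAAAAA  (len 256)
k=9  BAAAAAAAAAAAAAAAAAAAAAAAAAAAAAAAAAAAAAAAAAAAAAAAAAAAAAAAAA…AAAAAAAAAAAAAAAAAAAAAAAAAAAAAAAAAAAAAAAAAAAAAAAAAAAAAAAAAA  (len 512)
k=10  BAAAAAAAAAAAAAAAAAAAAAAAAAAAAAAAAAAAAAAAAAAAAAAAAAAAAAAAAA…AAAAAAAAAAAAAAAAAAAAAAAAAAAAAAAAAAAAAAAAAAAAAAAAAAAAAAAAAA  (len 1024)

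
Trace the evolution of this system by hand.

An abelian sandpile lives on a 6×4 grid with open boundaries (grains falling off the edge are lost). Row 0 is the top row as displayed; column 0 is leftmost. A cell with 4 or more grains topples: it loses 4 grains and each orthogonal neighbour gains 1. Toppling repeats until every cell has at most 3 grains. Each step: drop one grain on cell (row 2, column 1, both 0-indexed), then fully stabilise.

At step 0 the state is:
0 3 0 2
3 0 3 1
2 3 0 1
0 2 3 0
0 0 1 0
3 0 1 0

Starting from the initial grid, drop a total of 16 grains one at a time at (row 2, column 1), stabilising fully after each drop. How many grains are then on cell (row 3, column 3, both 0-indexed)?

step 0: 0 3 0 2
3 0 3 1
2 3 0 1
0 2 3 0
0 0 1 0
3 0 1 0
step 1: 0 3 0 2
3 1 3 1
3 0 1 1
0 3 3 0
0 0 1 0
3 0 1 0
step 2: 0 3 0 2
3 1 3 1
3 1 1 1
0 3 3 0
0 0 1 0
3 0 1 0
step 3: 0 3 0 2
3 1 3 1
3 2 1 1
0 3 3 0
0 0 1 0
3 0 1 0
step 4: 0 3 0 2
3 1 3 1
3 3 1 1
0 3 3 0
0 0 1 0
3 0 1 0
step 5: 1 3 0 2
0 3 3 1
1 2 3 1
2 1 0 1
0 1 2 0
3 0 1 0
step 6: 1 3 0 2
0 3 3 1
1 3 3 1
2 1 0 1
0 1 2 0
3 0 1 0
step 7: 2 0 2 2
1 2 1 2
2 2 1 2
2 2 1 1
0 1 2 0
3 0 1 0
step 8: 2 0 2 2
1 2 1 2
2 3 1 2
2 2 1 1
0 1 2 0
3 0 1 0
step 9: 2 0 2 2
1 3 1 2
3 0 2 2
2 3 1 1
0 1 2 0
3 0 1 0
step 10: 2 0 2 2
1 3 1 2
3 1 2 2
2 3 1 1
0 1 2 0
3 0 1 0
step 11: 2 0 2 2
1 3 1 2
3 2 2 2
2 3 1 1
0 1 2 0
3 0 1 0
step 12: 2 0 2 2
1 3 1 2
3 3 2 2
2 3 1 1
0 1 2 0
3 0 1 0
step 13: 2 1 2 2
3 0 2 2
1 3 3 2
0 1 2 1
1 2 2 0
3 0 1 0
step 14: 2 1 2 2
3 1 3 2
2 1 0 3
0 2 3 1
1 2 2 0
3 0 1 0
step 15: 2 1 2 2
3 1 3 2
2 2 0 3
0 2 3 1
1 2 2 0
3 0 1 0
step 16: 2 1 2 2
3 1 3 2
2 3 0 3
0 2 3 1
1 2 2 0
3 0 1 0

1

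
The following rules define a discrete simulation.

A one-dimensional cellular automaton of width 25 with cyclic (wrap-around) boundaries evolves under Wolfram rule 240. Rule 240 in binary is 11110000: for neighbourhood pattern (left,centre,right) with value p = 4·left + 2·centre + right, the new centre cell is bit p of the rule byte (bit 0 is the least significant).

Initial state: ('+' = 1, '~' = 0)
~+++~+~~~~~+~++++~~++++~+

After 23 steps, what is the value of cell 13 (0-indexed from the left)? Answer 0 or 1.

1

step 0: ~+++~+~~~~~+~++++~~++++~+
step 1: +~+++~+~~~~~+~++++~~++++~
step 2: ~+~+++~+~~~~~+~++++~~++++
step 3: +~+~+++~+~~~~~+~++++~~+++
step 4: ++~+~+++~+~~~~~+~++++~~++
step 5: +++~+~+++~+~~~~~+~++++~~+
step 6: ++++~+~+++~+~~~~~+~++++~~
step 7: ~++++~+~+++~+~~~~~+~++++~
step 8: ~~++++~+~+++~+~~~~~+~++++
step 9: +~~++++~+~+++~+~~~~~+~+++
step 10: ++~~++++~+~+++~+~~~~~+~++
step 11: +++~~++++~+~+++~+~~~~~+~+
step 12: ++++~~++++~+~+++~+~~~~~+~
step 13: ~++++~~++++~+~+++~+~~~~~+
step 14: +~++++~~++++~+~+++~+~~~~~
step 15: ~+~++++~~++++~+~+++~+~~~~
step 16: ~~+~++++~~++++~+~+++~+~~~
step 17: ~~~+~++++~~++++~+~+++~+~~
step 18: ~~~~+~++++~~++++~+~+++~+~
step 19: ~~~~~+~++++~~++++~+~+++~+
step 20: +~~~~~+~++++~~++++~+~+++~
step 21: ~+~~~~~+~++++~~++++~+~+++
step 22: +~+~~~~~+~++++~~++++~+~++
step 23: ++~+~~~~~+~++++~~++++~+~+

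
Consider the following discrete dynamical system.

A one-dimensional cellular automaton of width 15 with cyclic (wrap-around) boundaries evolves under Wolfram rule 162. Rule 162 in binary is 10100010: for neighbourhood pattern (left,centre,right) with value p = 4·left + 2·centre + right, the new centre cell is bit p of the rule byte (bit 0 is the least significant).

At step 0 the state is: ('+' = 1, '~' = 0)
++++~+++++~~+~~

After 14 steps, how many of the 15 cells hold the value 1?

6

t=0: ++++~+++++~~+~~
t=1: ~++~+~+++~~+~~+
t=2: +~~+~+~+~~+~~+~
t=3: ~~+~+~+~~+~~+~+
t=4: ~+~+~+~~+~~+~+~
t=5: +~+~+~~+~~+~+~~
t=6: ~+~+~~+~~+~+~~+
t=7: +~+~~+~~+~+~~+~
t=8: ~+~~+~~+~+~~+~+
t=9: +~~+~~+~+~~+~+~
t=10: ~~+~~+~+~~+~+~+
t=11: ~+~~+~+~~+~+~+~
t=12: +~~+~+~~+~+~+~~
t=13: ~~+~+~~+~+~+~~+
t=14: ~+~+~~+~+~+~~+~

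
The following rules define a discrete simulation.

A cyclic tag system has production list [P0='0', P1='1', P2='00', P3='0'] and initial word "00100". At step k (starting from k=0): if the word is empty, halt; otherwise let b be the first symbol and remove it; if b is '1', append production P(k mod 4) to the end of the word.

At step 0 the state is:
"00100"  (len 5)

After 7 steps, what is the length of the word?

0) "00100"  (len 5)
1) "0100"  (len 4)
2) "100"  (len 3)
3) "0000"  (len 4)
4) "000"  (len 3)
5) "00"  (len 2)
6) "0"  (len 1)
7) (halted — word empty)

0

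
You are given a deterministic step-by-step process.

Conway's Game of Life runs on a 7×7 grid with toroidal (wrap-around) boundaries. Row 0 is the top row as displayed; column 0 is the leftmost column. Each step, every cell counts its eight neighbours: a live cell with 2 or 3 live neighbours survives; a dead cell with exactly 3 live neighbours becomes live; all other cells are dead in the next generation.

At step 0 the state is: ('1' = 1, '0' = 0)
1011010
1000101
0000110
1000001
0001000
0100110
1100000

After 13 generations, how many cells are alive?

4

[0] 1011010
1000101
0000110
1000001
0001000
0100110
1100000
[1] 0011110
1100000
0000100
0000111
1000111
1110100
1001010
[2] 1011010
0110010
1000101
1001000
0000000
0010000
1000010
[3] 1011010
0010010
1011111
1000001
0000000
0000000
0011100
[4] 0000011
1000000
1011100
1101100
0000000
0001000
0110100
[5] 1100011
1101110
1010101
1100100
0011100
0011000
0011110
[6] 0000000
0001000
0010000
1000101
0000100
0100010
1000010
[7] 0000000
0000000
0001000
0001010
1000101
0000111
0000001
[8] 0000000
0000000
0000100
0001011
1001000
0000100
0000001
[9] 0000000
0000000
0000110
0001011
0001011
0000000
0000000
[10] 0000000
0000000
0000111
0001000
0000011
0000000
0000000
[11] 0000000
0000010
0000110
0000000
0000000
0000000
0000000
[12] 0000000
0000110
0000110
0000000
0000000
0000000
0000000
[13] 0000000
0000110
0000110
0000000
0000000
0000000
0000000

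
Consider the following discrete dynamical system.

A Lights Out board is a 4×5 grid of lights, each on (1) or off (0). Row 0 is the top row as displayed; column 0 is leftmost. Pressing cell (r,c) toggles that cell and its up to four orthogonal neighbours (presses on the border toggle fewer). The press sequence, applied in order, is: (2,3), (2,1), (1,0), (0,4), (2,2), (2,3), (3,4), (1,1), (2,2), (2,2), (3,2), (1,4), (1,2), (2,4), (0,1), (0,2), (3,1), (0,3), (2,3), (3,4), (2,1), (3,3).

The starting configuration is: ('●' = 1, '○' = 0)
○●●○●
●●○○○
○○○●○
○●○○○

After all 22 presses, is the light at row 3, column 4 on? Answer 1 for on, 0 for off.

0

0) ○●●○●
●●○○○
○○○●○
○●○○○
1) ○●●○●
●●○●○
○○●○●
○●○●○
2) ○●●○●
●○○●○
●●○○●
○○○●○
3) ●●●○●
○●○●○
○●○○●
○○○●○
4) ●●●●○
○●○●●
○●○○●
○○○●○
5) ●●●●○
○●●●●
○○●●●
○○●●○
6) ●●●●○
○●●○●
○○○○○
○○●○○
7) ●●●●○
○●●○●
○○○○●
○○●●●
8) ●○●●○
●○○○●
○●○○●
○○●●●
9) ●○●●○
●○●○●
○○●●●
○○○●●
10) ●○●●○
●○○○●
○●○○●
○○●●●
11) ●○●●○
●○○○●
○●●○●
○●○○●
12) ●○●●●
●○○●○
○●●○○
○●○○●
13) ●○○●●
●●●○○
○●○○○
○●○○●
14) ●○○●●
●●●○●
○●○●●
○●○○○
15) ○●●●●
●○●○●
○●○●●
○●○○○
16) ○○○○●
●○○○●
○●○●●
○●○○○
17) ○○○○●
●○○○●
○○○●●
●○●○○
18) ○○●●○
●○○●●
○○○●●
●○●○○
19) ○○●●○
●○○○●
○○●○○
●○●●○
20) ○○●●○
●○○○●
○○●○●
●○●○●
21) ○○●●○
●●○○●
●●○○●
●●●○●
22) ○○●●○
●●○○●
●●○●●
●●○●○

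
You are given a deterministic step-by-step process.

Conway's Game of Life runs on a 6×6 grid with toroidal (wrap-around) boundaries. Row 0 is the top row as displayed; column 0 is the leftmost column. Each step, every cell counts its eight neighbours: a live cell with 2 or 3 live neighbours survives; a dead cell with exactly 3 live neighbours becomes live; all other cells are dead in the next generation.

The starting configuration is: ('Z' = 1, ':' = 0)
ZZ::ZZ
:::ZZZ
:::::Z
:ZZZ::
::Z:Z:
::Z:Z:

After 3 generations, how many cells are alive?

13

k=0  ZZ::ZZ
:::ZZZ
:::::Z
:ZZZ::
::Z:Z:
::Z:Z:
k=1  ZZZ:::
:::Z::
Z::::Z
:ZZZZ:
::::Z:
Z:Z:Z:
k=2  Z:Z::Z
::Z::Z
ZZ:::Z
ZZZZZ:
::::Z:
Z:Z:::
k=3  Z:ZZ:Z
::Z:Z:
::::::
::ZZZ:
Z:::Z:
Z::Z::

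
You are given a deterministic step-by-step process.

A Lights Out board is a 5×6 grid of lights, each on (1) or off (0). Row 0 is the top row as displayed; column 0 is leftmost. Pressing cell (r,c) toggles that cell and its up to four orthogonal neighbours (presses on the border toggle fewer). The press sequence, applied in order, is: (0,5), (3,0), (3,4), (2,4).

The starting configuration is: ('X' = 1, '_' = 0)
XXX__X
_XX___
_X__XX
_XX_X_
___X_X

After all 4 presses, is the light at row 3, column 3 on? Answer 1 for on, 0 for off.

step 0: XXX__X
_XX___
_X__XX
_XX_X_
___X_X
step 1: XXX_X_
_XX__X
_X__XX
_XX_X_
___X_X
step 2: XXX_X_
_XX__X
XX__XX
X_X_X_
X__X_X
step 3: XXX_X_
_XX__X
XX___X
X_XX_X
X__XXX
step 4: XXX_X_
_XX_XX
XX_XX_
X_XXXX
X__XXX

1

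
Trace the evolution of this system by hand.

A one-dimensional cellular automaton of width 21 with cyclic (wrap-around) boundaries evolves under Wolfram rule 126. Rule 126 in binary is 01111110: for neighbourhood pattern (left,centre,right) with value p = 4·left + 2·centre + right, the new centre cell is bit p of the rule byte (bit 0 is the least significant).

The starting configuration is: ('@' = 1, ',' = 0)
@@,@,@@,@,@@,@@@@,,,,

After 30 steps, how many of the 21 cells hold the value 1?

20

0) @@,@,@@,@,@@,@@@@,,,,
1) @@@@@@@@@@@@@@,,@@,,@
2) ,,,,,,,,,,,,,@@@@@@@@
3) @,,,,,,,,,,,@@,,,,,,@
4) @@,,,,,,,,,@@@@,,,,@@
5) ,@@,,,,,,,@@,,@@,,@@,
6) @@@@,,,,,@@@@@@@@@@@@
7) ,,,@@,,,@@,,,,,,,,,,,
8) ,,@@@@,@@@@,,,,,,,,,,
9) ,@@,,@@@,,@@,,,,,,,,,
10) @@@@@@,@@@@@@,,,,,,,,
11) @,,,,@@@,,,,@@,,,,,,@
12) @@,,@@,@@,,@@@@,,,,@@
13) ,@@@@@@@@@@@,,@@,,@@,
14) @@,,,,,,,,,@@@@@@@@@@
15) ,@@,,,,,,,@@,,,,,,,,,
16) @@@@,,,,,@@@@,,,,,,,,
17) @,,@@,,,@@,,@@,,,,,,@
18) @@@@@@,@@@@@@@@,,,,@@
19) ,,,,,@@@,,,,,,@@,,@@,
20) ,,,,@@,@@,,,,@@@@@@@@
21) @,,@@@@@@@,,@@,,,,,,@
22) @@@@,,,,,@@@@@@,,,,@@
23) ,,,@@,,,@@,,,,@@,,@@,
24) ,,@@@@,@@@@,,@@@@@@@@
25) @@@,,@@@,,@@@@,,,,,,@
26) ,,@@@@,@@@@,,@@,,,,@@
27) @@@,,@@@,,@@@@@@,,@@@
28) ,,@@@@,@@@@,,,,@@@@,,
29) ,@@,,@@@,,@@,,@@,,@@,
30) @@@@@@,@@@@@@@@@@@@@@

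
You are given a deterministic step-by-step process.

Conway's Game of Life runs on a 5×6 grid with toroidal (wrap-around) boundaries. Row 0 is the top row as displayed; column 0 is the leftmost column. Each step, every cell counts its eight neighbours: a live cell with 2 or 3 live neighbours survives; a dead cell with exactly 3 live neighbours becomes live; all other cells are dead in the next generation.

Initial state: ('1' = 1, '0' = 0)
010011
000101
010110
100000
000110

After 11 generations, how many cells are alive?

0) 010011
000101
010110
100000
000110
1) 101001
000101
101111
001001
100110
2) 111000
000000
111000
001000
101110
3) 101001
000000
011000
100001
100001
4) 110001
101000
110000
000001
000010
5) 110001
001000
110001
100001
000010
6) 110001
001000
010001
010010
010010
7) 111001
001001
111000
011011
011010
8) 000011
000101
000010
000011
000010
9) 000101
000101
000100
000111
000100
10) 001100
001100
001101
001100
001101
11) 010000
010000
010000
010000
010000

5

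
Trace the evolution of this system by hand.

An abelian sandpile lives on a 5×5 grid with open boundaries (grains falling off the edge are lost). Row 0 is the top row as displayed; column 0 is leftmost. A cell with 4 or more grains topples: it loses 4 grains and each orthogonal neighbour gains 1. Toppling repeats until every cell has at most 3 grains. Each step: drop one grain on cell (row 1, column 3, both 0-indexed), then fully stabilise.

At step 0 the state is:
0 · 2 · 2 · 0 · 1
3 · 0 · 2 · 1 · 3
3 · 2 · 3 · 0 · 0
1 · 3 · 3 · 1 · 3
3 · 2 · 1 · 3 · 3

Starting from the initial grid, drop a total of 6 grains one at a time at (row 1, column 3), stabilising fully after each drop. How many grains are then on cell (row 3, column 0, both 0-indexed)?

3

gen 0: 0 · 2 · 2 · 0 · 1
3 · 0 · 2 · 1 · 3
3 · 2 · 3 · 0 · 0
1 · 3 · 3 · 1 · 3
3 · 2 · 1 · 3 · 3
gen 1: 0 · 2 · 2 · 0 · 1
3 · 0 · 2 · 2 · 3
3 · 2 · 3 · 0 · 0
1 · 3 · 3 · 1 · 3
3 · 2 · 1 · 3 · 3
gen 2: 0 · 2 · 2 · 0 · 1
3 · 0 · 2 · 3 · 3
3 · 2 · 3 · 0 · 0
1 · 3 · 3 · 1 · 3
3 · 2 · 1 · 3 · 3
gen 3: 0 · 2 · 2 · 1 · 2
3 · 0 · 3 · 1 · 0
3 · 2 · 3 · 1 · 1
1 · 3 · 3 · 1 · 3
3 · 2 · 1 · 3 · 3
gen 4: 0 · 2 · 2 · 1 · 2
3 · 0 · 3 · 2 · 0
3 · 2 · 3 · 1 · 1
1 · 3 · 3 · 1 · 3
3 · 2 · 1 · 3 · 3
gen 5: 0 · 2 · 2 · 1 · 2
3 · 0 · 3 · 3 · 0
3 · 2 · 3 · 1 · 1
1 · 3 · 3 · 1 · 3
3 · 2 · 1 · 3 · 3
gen 6: 1 · 2 · 3 · 2 · 2
0 · 3 · 1 · 1 · 1
1 · 1 · 2 · 3 · 1
3 · 1 · 1 · 2 · 3
3 · 3 · 2 · 3 · 3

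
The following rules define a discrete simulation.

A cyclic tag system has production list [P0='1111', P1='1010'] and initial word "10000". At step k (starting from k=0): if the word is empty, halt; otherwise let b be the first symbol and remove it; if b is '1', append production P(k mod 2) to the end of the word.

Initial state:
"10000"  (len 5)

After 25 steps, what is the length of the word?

48

k=0  "10000"  (len 5)
k=1  "00001111"  (len 8)
k=2  "0001111"  (len 7)
k=3  "001111"  (len 6)
k=4  "01111"  (len 5)
k=5  "1111"  (len 4)
k=6  "1111010"  (len 7)
k=7  "1110101111"  (len 10)
k=8  "1101011111010"  (len 13)
k=9  "1010111110101111"  (len 16)
k=10  "0101111101011111010"  (len 19)
k=11  "101111101011111010"  (len 18)
k=12  "011111010111110101010"  (len 21)
k=13  "11111010111110101010"  (len 20)
k=14  "11110101111101010101010"  (len 23)
k=15  "11101011111010101010101111"  (len 26)
k=16  "11010111110101010101011111010"  (len 29)
k=17  "10101111101010101010111110101111"  (len 32)
k=18  "01011111010101010101111101011111010"  (len 35)
k=19  "1011111010101010101111101011111010"  (len 34)
k=20  "0111110101010101011111010111110101010"  (len 37)
k=21  "111110101010101011111010111110101010"  (len 36)
k=22  "111101010101010111110101111101010101010"  (len 39)
k=23  "111010101010101111101011111010101010101111"  (len 42)
k=24  "110101010101011111010111110101010101011111010"  (len 45)
k=25  "101010101010111110101111101010101010111110101111"  (len 48)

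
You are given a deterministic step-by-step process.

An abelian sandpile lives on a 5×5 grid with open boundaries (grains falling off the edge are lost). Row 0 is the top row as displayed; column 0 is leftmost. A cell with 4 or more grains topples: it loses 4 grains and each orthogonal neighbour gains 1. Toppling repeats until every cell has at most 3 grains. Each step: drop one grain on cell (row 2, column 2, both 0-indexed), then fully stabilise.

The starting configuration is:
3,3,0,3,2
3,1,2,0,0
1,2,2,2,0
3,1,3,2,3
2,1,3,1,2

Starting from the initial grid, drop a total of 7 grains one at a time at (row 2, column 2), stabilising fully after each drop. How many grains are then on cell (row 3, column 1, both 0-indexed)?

1

t=0: 3,3,0,3,2
3,1,2,0,0
1,2,2,2,0
3,1,3,2,3
2,1,3,1,2
t=1: 3,3,0,3,2
3,1,2,0,0
1,2,3,2,0
3,1,3,2,3
2,1,3,1,2
t=2: 3,3,0,3,2
3,1,3,0,0
1,3,1,3,0
3,2,1,3,3
2,2,0,2,2
t=3: 3,3,0,3,2
3,1,3,0,0
1,3,2,3,0
3,2,1,3,3
2,2,0,2,2
t=4: 3,3,0,3,2
3,1,3,0,0
1,3,3,3,0
3,2,1,3,3
2,2,0,2,2
t=5: 3,3,1,3,2
3,3,0,2,0
2,0,3,1,2
3,3,3,1,0
2,2,0,3,3
t=6: 3,3,1,3,2
3,3,1,2,0
3,2,1,2,2
0,1,1,2,0
3,3,1,3,3
t=7: 3,3,1,3,2
3,3,1,2,0
3,2,2,2,2
0,1,1,2,0
3,3,1,3,3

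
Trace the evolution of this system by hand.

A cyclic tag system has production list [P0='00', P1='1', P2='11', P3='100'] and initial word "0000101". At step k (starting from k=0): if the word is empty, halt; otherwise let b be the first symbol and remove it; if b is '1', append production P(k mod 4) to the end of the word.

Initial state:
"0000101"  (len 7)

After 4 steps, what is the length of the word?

3

[0] "0000101"  (len 7)
[1] "000101"  (len 6)
[2] "00101"  (len 5)
[3] "0101"  (len 4)
[4] "101"  (len 3)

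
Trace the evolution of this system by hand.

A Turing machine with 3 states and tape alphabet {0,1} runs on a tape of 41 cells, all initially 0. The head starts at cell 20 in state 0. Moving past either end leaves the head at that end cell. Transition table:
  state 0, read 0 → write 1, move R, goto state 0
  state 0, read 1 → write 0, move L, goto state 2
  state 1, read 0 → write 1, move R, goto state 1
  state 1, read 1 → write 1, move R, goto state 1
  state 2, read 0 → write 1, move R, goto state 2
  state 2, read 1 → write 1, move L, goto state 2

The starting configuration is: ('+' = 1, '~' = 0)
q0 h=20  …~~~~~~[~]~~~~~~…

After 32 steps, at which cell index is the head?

29

gen 0: q0 h=20  …~~~~~~[~]~~~~~~…
gen 1: q0 h=21  …~~~~~+[~]~~~~~~…
gen 2: q0 h=22  …~~~~++[~]~~~~~~…
gen 3: q0 h=23  …~~~+++[~]~~~~~~…
gen 4: q0 h=24  …~~++++[~]~~~~~~…
gen 5: q0 h=25  …~+++++[~]~~~~~~…
gen 6: q0 h=26  …++++++[~]~~~~~~…
gen 7: q0 h=27  …++++++[~]~~~~~~…
gen 8: q0 h=28  …++++++[~]~~~~~~…
gen 9: q0 h=29  …++++++[~]~~~~~~…
gen 10: q0 h=30  …++++++[~]~~~~~~…
gen 11: q0 h=31  …++++++[~]~~~~~~…
gen 12: q0 h=32  …++++++[~]~~~~~~…
gen 13: q0 h=33  …++++++[~]~~~~~~…
gen 14: q0 h=34  …++++++[~]~~~~~~|
gen 15: q0 h=35  …++++++[~]~~~~~|
gen 16: q0 h=36  …++++++[~]~~~~|
gen 17: q0 h=37  …++++++[~]~~~|
gen 18: q0 h=38  …++++++[~]~~|
gen 19: q0 h=39  …++++++[~]~|
gen 20: q0 h=40  …++++++[~]|
gen 21: q0 h=40  …++++++[+]|
gen 22: q2 h=39  …++++++[+]~|
gen 23: q2 h=38  …++++++[+]+~|
gen 24: q2 h=37  …++++++[+]++~|
gen 25: q2 h=36  …++++++[+]+++~|
gen 26: q2 h=35  …++++++[+]++++~|
gen 27: q2 h=34  …++++++[+]+++++~|
gen 28: q2 h=33  …++++++[+]++++++…
gen 29: q2 h=32  …++++++[+]++++++…
gen 30: q2 h=31  …++++++[+]++++++…
gen 31: q2 h=30  …++++++[+]++++++…
gen 32: q2 h=29  …++++++[+]++++++…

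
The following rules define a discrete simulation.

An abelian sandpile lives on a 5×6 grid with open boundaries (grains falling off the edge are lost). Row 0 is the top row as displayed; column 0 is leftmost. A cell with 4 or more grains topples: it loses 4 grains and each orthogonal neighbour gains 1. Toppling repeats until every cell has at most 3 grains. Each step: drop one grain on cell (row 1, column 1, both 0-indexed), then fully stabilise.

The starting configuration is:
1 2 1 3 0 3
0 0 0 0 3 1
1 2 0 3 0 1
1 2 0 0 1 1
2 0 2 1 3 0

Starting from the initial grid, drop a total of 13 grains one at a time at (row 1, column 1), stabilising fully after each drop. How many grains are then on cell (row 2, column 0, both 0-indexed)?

k=0  1 2 1 3 0 3
0 0 0 0 3 1
1 2 0 3 0 1
1 2 0 0 1 1
2 0 2 1 3 0
k=1  1 2 1 3 0 3
0 1 0 0 3 1
1 2 0 3 0 1
1 2 0 0 1 1
2 0 2 1 3 0
k=2  1 2 1 3 0 3
0 2 0 0 3 1
1 2 0 3 0 1
1 2 0 0 1 1
2 0 2 1 3 0
k=3  1 2 1 3 0 3
0 3 0 0 3 1
1 2 0 3 0 1
1 2 0 0 1 1
2 0 2 1 3 0
k=4  1 3 1 3 0 3
1 0 1 0 3 1
1 3 0 3 0 1
1 2 0 0 1 1
2 0 2 1 3 0
k=5  1 3 1 3 0 3
1 1 1 0 3 1
1 3 0 3 0 1
1 2 0 0 1 1
2 0 2 1 3 0
k=6  1 3 1 3 0 3
1 2 1 0 3 1
1 3 0 3 0 1
1 2 0 0 1 1
2 0 2 1 3 0
k=7  1 3 1 3 0 3
1 3 1 0 3 1
1 3 0 3 0 1
1 2 0 0 1 1
2 0 2 1 3 0
k=8  2 0 2 3 0 3
2 2 2 0 3 1
2 0 1 3 0 1
1 3 0 0 1 1
2 0 2 1 3 0
k=9  2 0 2 3 0 3
2 3 2 0 3 1
2 0 1 3 0 1
1 3 0 0 1 1
2 0 2 1 3 0
k=10  2 1 2 3 0 3
3 0 3 0 3 1
2 1 1 3 0 1
1 3 0 0 1 1
2 0 2 1 3 0
k=11  2 1 2 3 0 3
3 1 3 0 3 1
2 1 1 3 0 1
1 3 0 0 1 1
2 0 2 1 3 0
k=12  2 1 2 3 0 3
3 2 3 0 3 1
2 1 1 3 0 1
1 3 0 0 1 1
2 0 2 1 3 0
k=13  2 1 2 3 0 3
3 3 3 0 3 1
2 1 1 3 0 1
1 3 0 0 1 1
2 0 2 1 3 0

2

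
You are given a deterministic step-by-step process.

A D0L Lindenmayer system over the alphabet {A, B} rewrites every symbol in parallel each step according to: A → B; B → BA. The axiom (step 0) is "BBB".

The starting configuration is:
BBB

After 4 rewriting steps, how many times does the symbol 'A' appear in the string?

step 0: BBB
step 1: BABABA
step 2: BABBABBAB
step 3: BABBABABBABABBA
step 4: BABBABABBABBABABBABBABAB

9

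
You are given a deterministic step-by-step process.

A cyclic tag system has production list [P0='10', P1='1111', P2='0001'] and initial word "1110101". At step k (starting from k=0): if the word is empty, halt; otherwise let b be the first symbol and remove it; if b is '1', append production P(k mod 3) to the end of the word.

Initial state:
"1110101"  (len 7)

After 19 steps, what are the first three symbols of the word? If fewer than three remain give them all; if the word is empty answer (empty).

t=0: "1110101"  (len 7)
t=1: "11010110"  (len 8)
t=2: "10101101111"  (len 11)
t=3: "01011011110001"  (len 14)
t=4: "1011011110001"  (len 13)
t=5: "0110111100011111"  (len 16)
t=6: "110111100011111"  (len 15)
t=7: "1011110001111110"  (len 16)
t=8: "0111100011111101111"  (len 19)
t=9: "111100011111101111"  (len 18)
t=10: "1110001111110111110"  (len 19)
t=11: "1100011111101111101111"  (len 22)
t=12: "1000111111011111011110001"  (len 25)
t=13: "00011111101111101111000110"  (len 26)
t=14: "0011111101111101111000110"  (len 25)
t=15: "011111101111101111000110"  (len 24)
t=16: "11111101111101111000110"  (len 23)
t=17: "11111011111011110001101111"  (len 26)
t=18: "11110111110111100011011110001"  (len 29)
t=19: "111011111011110001101111000110"  (len 30)

111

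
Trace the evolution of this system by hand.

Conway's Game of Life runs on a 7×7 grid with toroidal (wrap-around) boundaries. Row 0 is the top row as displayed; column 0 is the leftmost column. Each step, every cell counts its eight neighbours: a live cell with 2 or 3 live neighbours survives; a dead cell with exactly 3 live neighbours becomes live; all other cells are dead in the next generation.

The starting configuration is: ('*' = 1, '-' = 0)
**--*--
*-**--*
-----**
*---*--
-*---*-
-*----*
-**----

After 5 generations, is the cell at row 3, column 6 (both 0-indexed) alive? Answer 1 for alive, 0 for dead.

step 0: **--*--
*-**--*
-----**
*---*--
-*---*-
-*----*
-**----
step 1: ------*
--***--
-*-***-
*---*--
-*---**
-*-----
--*----
step 2: --*----
--*----
-*---*-
****---
-*---**
***----
-------
step 3: -------
-**----
*--*---
----**-
---*--*
***---*
--*----
step 4: -**----
-**----
-****--
---****
-****-*
****--*
*-*----
step 5: *--*---
*------
**-----
------*
-------
----***
------*

1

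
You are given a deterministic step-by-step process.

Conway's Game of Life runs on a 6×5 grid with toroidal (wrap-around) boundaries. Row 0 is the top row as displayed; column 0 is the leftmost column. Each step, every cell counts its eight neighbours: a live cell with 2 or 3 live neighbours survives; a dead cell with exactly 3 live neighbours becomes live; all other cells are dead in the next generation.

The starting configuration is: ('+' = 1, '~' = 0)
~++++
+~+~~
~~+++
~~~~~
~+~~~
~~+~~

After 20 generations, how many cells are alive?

step 0: ~++++
+~+~~
~~+++
~~~~~
~+~~~
~~+~~
step 1: +~~~+
+~~~~
~++++
~~++~
~~~~~
+~~~~
step 2: ++~~+
~~+~~
++~~+
~+~~+
~~~~~
+~~~+
step 3: ~+~++
~~++~
~++++
~+~~+
~~~~+
~+~~+
step 4: ~+~~+
~~~~~
~+~~+
~+~~+
~~~++
~~+~+
step 5: +~~+~
~~~~~
~~~~~
~~+~+
~~+~+
~~+~+
step 6: ~~~++
~~~~~
~~~~~
~~~~~
+++~+
+++~+
step 7: ~++++
~~~~~
~~~~~
++~~~
~~+~+
~~~~~
step 8: ~~++~
~~++~
~~~~~
++~~~
++~~~
++~~+
step 9: +~~~~
~~++~
~++~~
++~~~
~~+~~
~~~++
step 10: ~~+~~
~~++~
+~~+~
+~~~~
+++++
~~~++
step 11: ~~+~+
~++++
~+++~
~~~~~
~++~~
~~~~~
step 12: +++~+
~~~~+
++~~+
~~~+~
~~~~~
~+++~
step 13: ~~~~+
~~+~~
+~~++
+~~~+
~~~+~
~~~++
step 14: ~~~~+
+~~~~
++~+~
+~~~~
+~~+~
~~~++
step 15: +~~++
++~~~
++~~~
+~+~~
+~~+~
+~~+~
step 16: ~~++~
~~+~~
~~+~+
+~+~~
+~++~
++++~
step 17: ~~~~+
~++~~
~~+~~
+~+~~
+~~~~
+~~~~
step 18: ++~~~
~+++~
~~++~
~~~~~
+~~~+
+~~~+
step 19: ~~~+~
+~~++
~+~+~
~~~++
+~~~+
~~~~~
step 20: ~~~+~
+~~+~
~~~~~
~~++~
+~~++
~~~~+

9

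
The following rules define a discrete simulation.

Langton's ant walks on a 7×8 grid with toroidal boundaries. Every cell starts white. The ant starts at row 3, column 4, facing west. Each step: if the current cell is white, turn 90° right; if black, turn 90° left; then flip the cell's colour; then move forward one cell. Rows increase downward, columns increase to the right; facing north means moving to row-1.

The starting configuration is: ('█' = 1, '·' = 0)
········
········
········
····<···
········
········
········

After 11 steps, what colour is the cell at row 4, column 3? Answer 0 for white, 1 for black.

1

t=0: ········
········
········
····<···
········
········
········
t=1: ········
········
····^···
····█···
········
········
········
t=2: ········
········
····█>··
····█···
········
········
········
t=3: ········
········
····██··
····█v··
········
········
········
t=4: ········
········
····██··
····<█··
········
········
········
t=5: ········
········
····██··
·····█··
····v···
········
········
t=6: ········
········
····██··
·····█··
···<█···
········
········
t=7: ········
········
····██··
···^·█··
···██···
········
········
t=8: ········
········
····██··
···█>█··
···██···
········
········
t=9: ········
········
····██··
···███··
···█v···
········
········
t=10: ········
········
····██··
···███··
···█·>··
········
········
t=11: ········
········
····██··
···███··
···█·█··
·····v··
········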